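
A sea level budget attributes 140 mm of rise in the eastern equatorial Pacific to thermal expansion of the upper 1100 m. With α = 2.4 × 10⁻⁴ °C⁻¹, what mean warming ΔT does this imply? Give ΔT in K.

ΔT ≈ 0.530 K

ΔT = Δh/(αH) = 0.14 / (2.4×10⁻⁴ × 1100) ≈ 0.5303 K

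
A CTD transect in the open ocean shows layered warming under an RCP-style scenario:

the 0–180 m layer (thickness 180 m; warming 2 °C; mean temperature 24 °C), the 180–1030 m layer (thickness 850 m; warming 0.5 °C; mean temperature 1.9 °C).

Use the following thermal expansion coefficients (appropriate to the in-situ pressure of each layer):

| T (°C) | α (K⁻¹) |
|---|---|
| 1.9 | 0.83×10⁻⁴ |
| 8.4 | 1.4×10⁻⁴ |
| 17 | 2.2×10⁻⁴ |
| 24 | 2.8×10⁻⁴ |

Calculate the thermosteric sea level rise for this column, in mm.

Layer 1 at 24 °C → α = 2.8×10⁻⁴ K⁻¹
Layer 2 at 1.9 °C → α = 0.83×10⁻⁴ K⁻¹
0–180 m: 180 × 2 × 2.8×10⁻⁴ = 0.10080 m
0.83×10⁻⁴ × 0.5 × 850 = 0.035275 m
Δh = 0.10080 + 0.035275 = 0.136075 m

140 mm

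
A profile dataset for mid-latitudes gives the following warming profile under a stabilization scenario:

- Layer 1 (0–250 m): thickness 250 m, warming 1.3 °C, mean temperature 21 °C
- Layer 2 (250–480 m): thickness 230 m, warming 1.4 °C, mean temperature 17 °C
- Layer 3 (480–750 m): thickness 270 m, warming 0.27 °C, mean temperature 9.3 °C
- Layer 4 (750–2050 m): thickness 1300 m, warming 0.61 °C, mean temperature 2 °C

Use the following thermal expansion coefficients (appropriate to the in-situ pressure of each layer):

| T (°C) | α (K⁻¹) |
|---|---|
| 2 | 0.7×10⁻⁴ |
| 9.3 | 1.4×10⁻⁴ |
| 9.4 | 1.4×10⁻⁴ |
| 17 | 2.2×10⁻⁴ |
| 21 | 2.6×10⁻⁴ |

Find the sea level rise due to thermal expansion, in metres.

Δh = 0.221 m

Layer 1 at 21 °C → α = 2.6×10⁻⁴ K⁻¹
Layer 2 at 17 °C → α = 2.2×10⁻⁴ K⁻¹
Layer 3 at 9.3 °C → α = 1.4×10⁻⁴ K⁻¹
Layer 4 at 2 °C → α = 0.7×10⁻⁴ K⁻¹
1.3 × 250 × 2.6×10⁻⁴ = 0.08450 m
Layer 2: 2.2×10⁻⁴ × 1.4 × 230 = 0.07084 m
480–750 m: 270 × 0.27 × 1.4×10⁻⁴ = 0.010206 m
750–2050 m: 0.7×10⁻⁴ × 1300 × 0.61 = 0.05551 m
Δh = 0.08450 + 0.07084 + 0.010206 + 0.05551 = 0.221056 m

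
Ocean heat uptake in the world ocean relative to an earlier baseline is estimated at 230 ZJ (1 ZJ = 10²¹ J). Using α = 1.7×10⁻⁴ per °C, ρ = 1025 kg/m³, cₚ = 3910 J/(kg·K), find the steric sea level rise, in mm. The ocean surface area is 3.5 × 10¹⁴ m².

Per unit area: Q = 230×10²¹ / (3.5×10¹⁴) ≈ 6.571×10⁸ J/m²
Δh = αQ/(ρcₚ) = 1.7×10⁻⁴ × 6.571×10⁸ / (1025 × 3910) ≈ 0.027873 m

Δh = 28 mm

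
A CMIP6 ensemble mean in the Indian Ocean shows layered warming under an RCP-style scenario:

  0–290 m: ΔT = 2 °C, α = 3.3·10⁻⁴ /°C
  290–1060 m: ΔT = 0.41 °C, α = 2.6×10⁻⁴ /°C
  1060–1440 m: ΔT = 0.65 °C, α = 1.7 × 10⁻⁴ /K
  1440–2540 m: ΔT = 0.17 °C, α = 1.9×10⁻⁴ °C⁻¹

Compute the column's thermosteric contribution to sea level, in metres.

290 × 2 × 3.3×10⁻⁴ = 0.19140 m
770 × 0.41 × 2.6×10⁻⁴ = 0.082082 m
1060–1440 m: 1.7×10⁻⁴ × 380 × 0.65 = 0.04199 m
1.9×10⁻⁴ × 1100 × 0.17 = 0.03553 m
Δh = 0.19140 + 0.082082 + 0.04199 + 0.03553 = 0.351002 m

Δh ≈ 0.351 m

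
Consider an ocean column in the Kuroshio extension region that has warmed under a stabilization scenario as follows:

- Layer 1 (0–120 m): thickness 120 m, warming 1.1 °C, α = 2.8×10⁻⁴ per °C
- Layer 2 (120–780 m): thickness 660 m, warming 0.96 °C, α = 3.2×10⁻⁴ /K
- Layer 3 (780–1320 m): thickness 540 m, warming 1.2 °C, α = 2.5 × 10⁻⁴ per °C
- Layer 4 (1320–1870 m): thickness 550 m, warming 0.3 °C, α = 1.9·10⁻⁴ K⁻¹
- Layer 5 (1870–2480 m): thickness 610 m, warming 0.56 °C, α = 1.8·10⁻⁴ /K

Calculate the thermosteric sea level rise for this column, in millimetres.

490 mm

0–120 m: 1.1 × 120 × 2.8×10⁻⁴ = 0.03696 m
Layer 2: 660 × 0.96 × 3.2×10⁻⁴ = 0.202752 m
Layer 3: 2.5×10⁻⁴ × 1.2 × 540 = 0.16200 m
0.3 × 1.9×10⁻⁴ × 550 = 0.03135 m
Layer 5: 1.8×10⁻⁴ × 610 × 0.56 = 0.061488 m
Δh = 0.03696 + 0.202752 + 0.16200 + 0.03135 + 0.061488 = 0.49455 m ≈ 490 mm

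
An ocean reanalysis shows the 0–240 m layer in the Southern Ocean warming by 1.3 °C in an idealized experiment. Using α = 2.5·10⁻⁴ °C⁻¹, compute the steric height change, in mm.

Δh = 78 mm

Δh = αΔT·H = 2.5×10⁻⁴ × 1.3 × 240 = 0.07800 m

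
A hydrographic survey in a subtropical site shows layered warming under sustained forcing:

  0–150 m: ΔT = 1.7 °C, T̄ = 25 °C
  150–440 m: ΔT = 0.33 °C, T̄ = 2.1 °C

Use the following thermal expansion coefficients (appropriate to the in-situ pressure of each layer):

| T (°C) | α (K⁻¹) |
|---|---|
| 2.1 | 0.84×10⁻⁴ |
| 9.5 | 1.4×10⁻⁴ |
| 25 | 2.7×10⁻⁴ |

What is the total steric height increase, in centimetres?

about 7.7 cm

Layer 1 at 25 °C → α = 2.7×10⁻⁴ K⁻¹
Layer 2 at 2.1 °C → α = 0.84×10⁻⁴ K⁻¹
Layer 1: 2.7×10⁻⁴ × 150 × 1.7 = 0.06885 m
Layer 2: 0.33 × 0.84×10⁻⁴ × 290 = 0.0080388 m
Δh = 0.06885 + 0.0080388 = 0.0768888 m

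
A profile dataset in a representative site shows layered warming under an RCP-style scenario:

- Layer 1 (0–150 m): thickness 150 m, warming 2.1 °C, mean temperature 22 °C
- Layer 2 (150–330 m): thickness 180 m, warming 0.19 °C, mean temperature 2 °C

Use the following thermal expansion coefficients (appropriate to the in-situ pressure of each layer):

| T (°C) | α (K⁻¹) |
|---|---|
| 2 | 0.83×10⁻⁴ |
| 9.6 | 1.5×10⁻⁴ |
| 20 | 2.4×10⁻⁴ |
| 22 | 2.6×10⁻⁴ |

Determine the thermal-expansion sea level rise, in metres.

Layer 1 at 22 °C → α = 2.6×10⁻⁴ K⁻¹
Layer 2 at 2 °C → α = 0.83×10⁻⁴ K⁻¹
2.6×10⁻⁴ × 2.1 × 150 = 0.08190 m
0.83×10⁻⁴ × 0.19 × 180 = 0.0028386 m
Δh = 0.08190 + 0.0028386 = 0.0847386 m

about 0.0847 m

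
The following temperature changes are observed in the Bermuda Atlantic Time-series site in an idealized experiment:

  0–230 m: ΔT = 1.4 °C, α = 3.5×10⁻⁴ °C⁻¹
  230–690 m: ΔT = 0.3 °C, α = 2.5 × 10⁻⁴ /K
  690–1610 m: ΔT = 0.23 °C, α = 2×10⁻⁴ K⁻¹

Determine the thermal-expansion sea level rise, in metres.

0–230 m: 1.4 × 3.5×10⁻⁴ × 230 = 0.11270 m
Layer 2: 2.5×10⁻⁴ × 460 × 0.3 = 0.03450 m
690–1610 m: 2×10⁻⁴ × 920 × 0.23 = 0.04232 m
Δh = 0.11270 + 0.03450 + 0.04232 = 0.18952 m

0.19 m of thermosteric rise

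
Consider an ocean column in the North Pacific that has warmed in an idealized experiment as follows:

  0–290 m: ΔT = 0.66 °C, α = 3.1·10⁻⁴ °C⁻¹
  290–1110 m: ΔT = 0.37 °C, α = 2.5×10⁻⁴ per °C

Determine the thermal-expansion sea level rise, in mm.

290 × 3.1×10⁻⁴ × 0.66 = 0.059334 m
Layer 2: 0.37 × 820 × 2.5×10⁻⁴ = 0.07585 m
Δh = 0.059334 + 0.07585 = 0.135184 m

135 mm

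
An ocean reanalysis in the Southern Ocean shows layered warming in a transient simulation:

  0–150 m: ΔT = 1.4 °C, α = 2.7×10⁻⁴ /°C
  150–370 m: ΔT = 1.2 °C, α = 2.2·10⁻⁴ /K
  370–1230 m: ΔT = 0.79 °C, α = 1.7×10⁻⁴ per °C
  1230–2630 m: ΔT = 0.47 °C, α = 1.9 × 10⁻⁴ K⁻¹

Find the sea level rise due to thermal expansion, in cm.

35.5 cm of thermosteric rise

0–150 m: 1.4 × 2.7×10⁻⁴ × 150 = 0.05670 m
2.2×10⁻⁴ × 220 × 1.2 = 0.05808 m
370–1230 m: 860 × 1.7×10⁻⁴ × 0.79 = 0.115498 m
Layer 4: 0.47 × 1400 × 1.9×10⁻⁴ = 0.12502 m
Δh = 0.05670 + 0.05808 + 0.115498 + 0.12502 = 0.355298 m ≈ 35.5 cm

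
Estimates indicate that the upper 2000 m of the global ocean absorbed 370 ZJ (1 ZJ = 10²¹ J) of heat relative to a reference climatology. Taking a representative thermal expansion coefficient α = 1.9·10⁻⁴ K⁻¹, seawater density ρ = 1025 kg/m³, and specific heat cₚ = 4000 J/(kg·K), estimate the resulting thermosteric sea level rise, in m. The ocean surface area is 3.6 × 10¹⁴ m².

Per unit area: Q = 370×10²¹ / (3.6×10¹⁴) ≈ 1.028×10⁹ J/m²
Δh = αQ/(ρcₚ) = 1.9×10⁻⁴ × 1.028×10⁹ / (1025 × 4000) ≈ 0.047639 m

about 0.0476 m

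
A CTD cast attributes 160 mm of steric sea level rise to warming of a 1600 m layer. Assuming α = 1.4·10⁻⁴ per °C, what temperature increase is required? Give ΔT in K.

0.714 K

ΔT = Δh/(αH) = 0.16 / (1.4×10⁻⁴ × 1600) ≈ 0.7143 K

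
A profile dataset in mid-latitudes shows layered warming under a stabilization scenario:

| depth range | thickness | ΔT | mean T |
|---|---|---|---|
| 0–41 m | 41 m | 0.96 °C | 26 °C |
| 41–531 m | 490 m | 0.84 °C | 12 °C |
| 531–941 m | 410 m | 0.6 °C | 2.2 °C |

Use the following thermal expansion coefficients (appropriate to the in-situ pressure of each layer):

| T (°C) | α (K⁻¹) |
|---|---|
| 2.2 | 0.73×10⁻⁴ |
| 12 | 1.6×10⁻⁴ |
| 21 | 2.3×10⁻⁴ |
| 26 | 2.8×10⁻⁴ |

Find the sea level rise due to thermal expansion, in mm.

Δh = 95 mm

Layer 1 at 26 °C → α = 2.8×10⁻⁴ K⁻¹
Layer 2 at 12 °C → α = 1.6×10⁻⁴ K⁻¹
Layer 3 at 2.2 °C → α = 0.73×10⁻⁴ K⁻¹
0–41 m: 2.8×10⁻⁴ × 41 × 0.96 = 0.0110208 m
Layer 2: 0.84 × 490 × 1.6×10⁻⁴ = 0.065856 m
410 × 0.6 × 0.73×10⁻⁴ = 0.017958 m
Δh = 0.0110208 + 0.065856 + 0.017958 = 0.0948348 m ≈ 95 mm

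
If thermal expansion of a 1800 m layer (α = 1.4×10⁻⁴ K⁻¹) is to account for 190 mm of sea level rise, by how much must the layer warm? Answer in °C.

ΔT ≈ 0.754 °C

ΔT = Δh/(αH) = 0.19 / (1.4×10⁻⁴ × 1800) ≈ 0.7540 °C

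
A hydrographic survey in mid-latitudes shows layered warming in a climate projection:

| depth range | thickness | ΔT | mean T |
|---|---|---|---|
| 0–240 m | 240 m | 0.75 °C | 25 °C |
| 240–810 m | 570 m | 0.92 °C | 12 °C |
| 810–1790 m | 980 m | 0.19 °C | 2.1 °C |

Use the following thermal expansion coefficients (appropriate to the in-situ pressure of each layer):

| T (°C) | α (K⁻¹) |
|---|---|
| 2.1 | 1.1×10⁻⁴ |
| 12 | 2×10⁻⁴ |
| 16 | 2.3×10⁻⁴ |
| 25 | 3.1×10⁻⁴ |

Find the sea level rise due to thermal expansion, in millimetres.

Layer 1 at 25 °C → α = 3.1×10⁻⁴ K⁻¹
Layer 2 at 12 °C → α = 2×10⁻⁴ K⁻¹
Layer 3 at 2.1 °C → α = 1.1×10⁻⁴ K⁻¹
3.1×10⁻⁴ × 0.75 × 240 = 0.05580 m
240–810 m: 0.92 × 570 × 2×10⁻⁴ = 0.10488 m
0.19 × 1.1×10⁻⁴ × 980 = 0.020482 m
Δh = 0.05580 + 0.10488 + 0.020482 = 0.181162 m

Δh = 181 mm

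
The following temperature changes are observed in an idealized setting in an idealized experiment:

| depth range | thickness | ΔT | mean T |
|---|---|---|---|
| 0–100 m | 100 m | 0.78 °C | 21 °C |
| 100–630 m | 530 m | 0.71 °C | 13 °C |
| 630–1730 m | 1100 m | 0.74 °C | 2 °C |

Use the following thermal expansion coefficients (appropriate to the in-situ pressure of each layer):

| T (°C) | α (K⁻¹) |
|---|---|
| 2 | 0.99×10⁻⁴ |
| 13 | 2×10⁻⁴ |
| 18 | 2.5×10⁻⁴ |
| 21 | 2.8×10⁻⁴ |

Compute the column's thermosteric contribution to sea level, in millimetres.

Δh = 178 mm

Layer 1 at 21 °C → α = 2.8×10⁻⁴ K⁻¹
Layer 2 at 13 °C → α = 2×10⁻⁴ K⁻¹
Layer 3 at 2 °C → α = 0.99×10⁻⁴ K⁻¹
0–100 m: 100 × 2.8×10⁻⁴ × 0.78 = 0.02184 m
2×10⁻⁴ × 0.71 × 530 = 0.07526 m
Layer 3: 1100 × 0.99×10⁻⁴ × 0.74 = 0.080586 m
Δh = 0.02184 + 0.07526 + 0.080586 = 0.177686 m ≈ 178 mm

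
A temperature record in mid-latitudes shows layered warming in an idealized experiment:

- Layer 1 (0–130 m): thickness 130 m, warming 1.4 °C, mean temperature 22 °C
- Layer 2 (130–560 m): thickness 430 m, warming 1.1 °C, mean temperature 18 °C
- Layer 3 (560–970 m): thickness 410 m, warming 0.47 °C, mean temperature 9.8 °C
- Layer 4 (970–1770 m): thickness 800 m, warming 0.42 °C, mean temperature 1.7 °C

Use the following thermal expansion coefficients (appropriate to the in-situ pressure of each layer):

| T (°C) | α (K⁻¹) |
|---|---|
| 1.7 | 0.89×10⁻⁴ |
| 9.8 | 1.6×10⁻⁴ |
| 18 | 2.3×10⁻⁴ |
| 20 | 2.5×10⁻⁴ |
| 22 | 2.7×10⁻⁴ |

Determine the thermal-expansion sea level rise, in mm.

about 219 mm

Layer 1 at 22 °C → α = 2.7×10⁻⁴ K⁻¹
Layer 2 at 18 °C → α = 2.3×10⁻⁴ K⁻¹
Layer 3 at 9.8 °C → α = 1.6×10⁻⁴ K⁻¹
Layer 4 at 1.7 °C → α = 0.89×10⁻⁴ K⁻¹
130 × 2.7×10⁻⁴ × 1.4 = 0.04914 m
2.3×10⁻⁴ × 430 × 1.1 = 0.10879 m
410 × 1.6×10⁻⁴ × 0.47 = 0.030832 m
0.42 × 800 × 0.89×10⁻⁴ = 0.029904 m
Δh = 0.04914 + 0.10879 + 0.030832 + 0.029904 = 0.218666 m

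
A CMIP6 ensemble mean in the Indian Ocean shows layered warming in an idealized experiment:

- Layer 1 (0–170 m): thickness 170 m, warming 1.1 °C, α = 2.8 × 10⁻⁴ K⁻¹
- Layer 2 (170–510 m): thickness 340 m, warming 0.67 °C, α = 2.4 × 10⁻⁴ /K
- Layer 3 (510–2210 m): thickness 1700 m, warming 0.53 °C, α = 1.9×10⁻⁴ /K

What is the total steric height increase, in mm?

2.8×10⁻⁴ × 170 × 1.1 = 0.05236 m
Layer 2: 2.4×10⁻⁴ × 340 × 0.67 = 0.054672 m
510–2210 m: 0.53 × 1.9×10⁻⁴ × 1700 = 0.17119 m
Δh = 0.05236 + 0.054672 + 0.17119 = 0.278222 m

Δh = 278 mm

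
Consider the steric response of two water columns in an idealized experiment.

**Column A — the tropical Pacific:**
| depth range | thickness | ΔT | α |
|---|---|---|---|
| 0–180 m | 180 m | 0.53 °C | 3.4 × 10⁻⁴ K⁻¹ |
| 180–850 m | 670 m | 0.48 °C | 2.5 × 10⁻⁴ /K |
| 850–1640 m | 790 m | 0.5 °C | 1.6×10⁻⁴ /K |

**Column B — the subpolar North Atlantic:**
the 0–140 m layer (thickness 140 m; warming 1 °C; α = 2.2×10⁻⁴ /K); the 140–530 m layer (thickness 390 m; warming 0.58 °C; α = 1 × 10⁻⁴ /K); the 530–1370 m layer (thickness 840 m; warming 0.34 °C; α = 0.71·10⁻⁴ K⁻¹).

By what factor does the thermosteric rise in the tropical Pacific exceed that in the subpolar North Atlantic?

A 0–180 m: 0.53 × 180 × 3.4×10⁻⁴ = 0.032436 m
A 180–850 m: 670 × 0.48 × 2.5×10⁻⁴ = 0.08040 m
A 850–1640 m: 790 × 0.5 × 1.6×10⁻⁴ = 0.06320 m
A total: 0.176036 m
B 2.2×10⁻⁴ × 140 × 1 = 0.03080 m
B Layer 2: 1×10⁻⁴ × 390 × 0.58 = 0.02262 m
B 0.71×10⁻⁴ × 840 × 0.34 = 0.0202776 m
B total: 0.0736976 m
Ratio: 0.176036 / 0.0736976 ≈ 2.389

≈ 2.4×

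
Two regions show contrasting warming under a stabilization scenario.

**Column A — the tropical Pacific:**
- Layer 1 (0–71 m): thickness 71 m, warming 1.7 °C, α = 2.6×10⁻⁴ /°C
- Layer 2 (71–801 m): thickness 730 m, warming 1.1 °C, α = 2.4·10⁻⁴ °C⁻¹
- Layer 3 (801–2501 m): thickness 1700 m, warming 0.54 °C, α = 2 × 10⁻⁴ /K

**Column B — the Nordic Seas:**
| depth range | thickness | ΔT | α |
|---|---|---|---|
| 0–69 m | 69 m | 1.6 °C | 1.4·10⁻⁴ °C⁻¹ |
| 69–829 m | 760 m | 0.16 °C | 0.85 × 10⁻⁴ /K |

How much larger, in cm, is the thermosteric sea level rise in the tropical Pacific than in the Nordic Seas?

Δh_A − Δh_B ≈ 38.2 cm

A Layer 1: 71 × 1.7 × 2.6×10⁻⁴ = 0.031382 m
A 2.4×10⁻⁴ × 730 × 1.1 = 0.19272 m
A 801–2501 m: 0.54 × 1700 × 2×10⁻⁴ = 0.18360 m
A total: 0.407702 m
B 0–69 m: 1.4×10⁻⁴ × 1.6 × 69 = 0.015456 m
B 0.16 × 760 × 0.85×10⁻⁴ = 0.010336 m
B total: 0.025792 m
Difference: 0.407702 − 0.025792 = 0.38191 m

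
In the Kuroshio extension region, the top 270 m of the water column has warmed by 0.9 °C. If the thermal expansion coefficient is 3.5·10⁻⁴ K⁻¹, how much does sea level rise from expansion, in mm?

Δh = αΔT·H = 3.5×10⁻⁴ × 0.9 × 270 = 0.08505 m

Δh ≈ 85.1 mm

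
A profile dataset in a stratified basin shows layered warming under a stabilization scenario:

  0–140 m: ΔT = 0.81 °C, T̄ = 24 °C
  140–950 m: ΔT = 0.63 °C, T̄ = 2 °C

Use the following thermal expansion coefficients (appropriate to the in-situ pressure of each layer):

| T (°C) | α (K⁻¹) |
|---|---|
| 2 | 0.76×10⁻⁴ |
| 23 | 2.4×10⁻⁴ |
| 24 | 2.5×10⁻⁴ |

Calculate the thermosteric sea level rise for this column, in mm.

Δh = 67.1 mm

Layer 1 at 24 °C → α = 2.5×10⁻⁴ K⁻¹
Layer 2 at 2 °C → α = 0.76×10⁻⁴ K⁻¹
Layer 1: 2.5×10⁻⁴ × 0.81 × 140 = 0.02835 m
Layer 2: 0.63 × 810 × 0.76×10⁻⁴ = 0.0387828 m
Δh = 0.02835 + 0.0387828 = 0.0671328 m ≈ 67.1 mm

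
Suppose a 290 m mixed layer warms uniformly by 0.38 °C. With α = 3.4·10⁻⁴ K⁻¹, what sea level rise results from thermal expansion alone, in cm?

Δh = αΔT·H = 3.4×10⁻⁴ × 0.38 × 290 = 0.037468 m

Δh ≈ 3.75 cm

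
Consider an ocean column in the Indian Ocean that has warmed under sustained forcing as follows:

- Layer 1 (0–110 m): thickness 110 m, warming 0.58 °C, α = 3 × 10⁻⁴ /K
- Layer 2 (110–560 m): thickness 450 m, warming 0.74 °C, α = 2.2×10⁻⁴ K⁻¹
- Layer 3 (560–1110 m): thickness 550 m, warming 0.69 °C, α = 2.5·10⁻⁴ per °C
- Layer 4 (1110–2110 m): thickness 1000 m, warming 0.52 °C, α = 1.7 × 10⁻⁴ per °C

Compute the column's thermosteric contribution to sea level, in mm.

Δh = 276 mm

0.58 × 110 × 3×10⁻⁴ = 0.01914 m
2.2×10⁻⁴ × 450 × 0.74 = 0.07326 m
Layer 3: 550 × 2.5×10⁻⁴ × 0.69 = 0.094875 m
Layer 4: 1.7×10⁻⁴ × 0.52 × 1000 = 0.08840 m
Δh = 0.01914 + 0.07326 + 0.094875 + 0.08840 = 0.275675 m ≈ 276 mm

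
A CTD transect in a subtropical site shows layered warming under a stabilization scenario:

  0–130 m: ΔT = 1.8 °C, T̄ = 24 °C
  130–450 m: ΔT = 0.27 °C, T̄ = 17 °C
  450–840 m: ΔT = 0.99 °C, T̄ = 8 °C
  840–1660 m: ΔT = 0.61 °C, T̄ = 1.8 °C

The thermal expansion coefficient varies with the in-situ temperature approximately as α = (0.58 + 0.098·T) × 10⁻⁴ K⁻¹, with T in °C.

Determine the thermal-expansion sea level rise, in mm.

Layer 1: α = (0.58 + 0.098×24)×10⁻⁴ = 2.932×10⁻⁴ K⁻¹
Layer 2: α = (0.58 + 0.098×17)×10⁻⁴ = 2.246×10⁻⁴ K⁻¹
Layer 3: α = (0.58 + 0.098×8)×10⁻⁴ = 1.364×10⁻⁴ K⁻¹
Layer 4: α = (0.58 + 0.098×1.8)×10⁻⁴ = 0.7564×10⁻⁴ K⁻¹
2.932×10⁻⁴ × 130 × 1.8 = 0.0686088 m
Layer 2: 0.27 × 320 × 2.246×10⁻⁴ = 0.01940544 m
450–840 m: 390 × 0.99 × 1.364×10⁻⁴ = 0.05266404 m
Layer 4: 0.7564×10⁻⁴ × 0.61 × 820 = 0.037835128 m
Δh = 0.0686088 + 0.01940544 + 0.05266404 + 0.037835128 = 0.178513408 m ≈ 180 mm

180 mm of thermosteric rise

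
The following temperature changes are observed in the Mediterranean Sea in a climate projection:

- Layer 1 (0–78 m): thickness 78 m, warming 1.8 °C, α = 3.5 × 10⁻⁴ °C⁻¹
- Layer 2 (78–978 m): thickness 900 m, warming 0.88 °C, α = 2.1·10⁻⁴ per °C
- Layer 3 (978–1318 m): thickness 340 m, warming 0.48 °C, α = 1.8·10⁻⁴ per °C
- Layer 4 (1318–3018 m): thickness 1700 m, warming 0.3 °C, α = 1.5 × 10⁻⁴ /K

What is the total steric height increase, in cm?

0–78 m: 78 × 3.5×10⁻⁴ × 1.8 = 0.04914 m
78–978 m: 900 × 0.88 × 2.1×10⁻⁴ = 0.16632 m
978–1318 m: 0.48 × 340 × 1.8×10⁻⁴ = 0.029376 m
0.3 × 1.5×10⁻⁴ × 1700 = 0.07650 m
Δh = 0.04914 + 0.16632 + 0.029376 + 0.07650 = 0.321336 m

32.1 cm of thermosteric rise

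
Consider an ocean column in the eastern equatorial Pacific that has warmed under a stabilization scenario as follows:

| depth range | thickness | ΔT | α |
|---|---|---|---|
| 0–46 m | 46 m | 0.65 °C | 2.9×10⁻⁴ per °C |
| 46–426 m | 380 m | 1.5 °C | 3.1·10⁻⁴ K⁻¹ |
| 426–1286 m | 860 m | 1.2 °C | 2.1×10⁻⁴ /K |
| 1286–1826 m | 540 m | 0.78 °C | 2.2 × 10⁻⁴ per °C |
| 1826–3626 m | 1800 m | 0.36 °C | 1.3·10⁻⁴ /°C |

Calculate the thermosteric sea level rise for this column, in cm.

0.65 × 46 × 2.9×10⁻⁴ = 0.008671 m
Layer 2: 380 × 3.1×10⁻⁴ × 1.5 = 0.17670 m
Layer 3: 2.1×10⁻⁴ × 1.2 × 860 = 0.21672 m
Layer 4: 540 × 2.2×10⁻⁴ × 0.78 = 0.092664 m
Layer 5: 1.3×10⁻⁴ × 0.36 × 1800 = 0.08424 m
Δh = 0.008671 + 0.17670 + 0.21672 + 0.092664 + 0.08424 = 0.578995 m ≈ 57.9 cm

Δh ≈ 57.9 cm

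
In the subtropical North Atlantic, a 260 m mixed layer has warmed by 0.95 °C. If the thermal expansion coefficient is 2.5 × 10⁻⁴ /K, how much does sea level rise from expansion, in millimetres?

Δh = αΔT·H = 2.5×10⁻⁴ × 0.95 × 260 = 0.06175 m

Δh ≈ 61.8 mm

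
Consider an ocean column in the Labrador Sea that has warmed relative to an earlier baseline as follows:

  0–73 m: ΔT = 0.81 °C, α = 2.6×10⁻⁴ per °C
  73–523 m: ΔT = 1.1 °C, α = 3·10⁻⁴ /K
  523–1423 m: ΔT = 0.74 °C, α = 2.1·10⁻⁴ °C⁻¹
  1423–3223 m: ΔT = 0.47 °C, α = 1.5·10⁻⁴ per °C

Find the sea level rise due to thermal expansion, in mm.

431 mm of thermosteric rise

0–73 m: 0.81 × 73 × 2.6×10⁻⁴ = 0.0153738 m
73–523 m: 3×10⁻⁴ × 1.1 × 450 = 0.14850 m
Layer 3: 900 × 2.1×10⁻⁴ × 0.74 = 0.13986 m
1423–3223 m: 0.47 × 1.5×10⁻⁴ × 1800 = 0.12690 m
Δh = 0.0153738 + 0.14850 + 0.13986 + 0.12690 = 0.4306338 m ≈ 431 mm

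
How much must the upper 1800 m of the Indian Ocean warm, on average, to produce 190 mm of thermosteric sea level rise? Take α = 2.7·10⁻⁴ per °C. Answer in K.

ΔT = Δh/(αH) = 0.19 / (2.7×10⁻⁴ × 1800) ≈ 0.3909 K

ΔT ≈ 0.39 K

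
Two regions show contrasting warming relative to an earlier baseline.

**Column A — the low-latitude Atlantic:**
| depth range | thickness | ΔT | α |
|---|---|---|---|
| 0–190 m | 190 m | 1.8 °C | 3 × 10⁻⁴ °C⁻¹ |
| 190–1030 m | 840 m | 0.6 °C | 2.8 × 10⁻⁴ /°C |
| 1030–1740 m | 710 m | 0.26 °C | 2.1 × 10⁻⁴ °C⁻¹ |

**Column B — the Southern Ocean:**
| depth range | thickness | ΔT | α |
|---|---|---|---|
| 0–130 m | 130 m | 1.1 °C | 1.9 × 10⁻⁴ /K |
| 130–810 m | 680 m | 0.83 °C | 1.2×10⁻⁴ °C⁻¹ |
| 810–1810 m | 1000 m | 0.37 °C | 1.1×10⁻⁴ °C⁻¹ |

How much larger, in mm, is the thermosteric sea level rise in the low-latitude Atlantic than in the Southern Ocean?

Δh_A − Δh_B ≈ 147 mm

A 1.8 × 3×10⁻⁴ × 190 = 0.10260 m
A Layer 2: 840 × 2.8×10⁻⁴ × 0.6 = 0.14112 m
A Layer 3: 0.26 × 710 × 2.1×10⁻⁴ = 0.038766 m
A total: 0.282486 m
B Layer 1: 1.1 × 130 × 1.9×10⁻⁴ = 0.02717 m
B 1.2×10⁻⁴ × 680 × 0.83 = 0.067728 m
B Layer 3: 1.1×10⁻⁴ × 1000 × 0.37 = 0.04070 m
B total: 0.135598 m
Difference: 0.282486 − 0.135598 = 0.146888 m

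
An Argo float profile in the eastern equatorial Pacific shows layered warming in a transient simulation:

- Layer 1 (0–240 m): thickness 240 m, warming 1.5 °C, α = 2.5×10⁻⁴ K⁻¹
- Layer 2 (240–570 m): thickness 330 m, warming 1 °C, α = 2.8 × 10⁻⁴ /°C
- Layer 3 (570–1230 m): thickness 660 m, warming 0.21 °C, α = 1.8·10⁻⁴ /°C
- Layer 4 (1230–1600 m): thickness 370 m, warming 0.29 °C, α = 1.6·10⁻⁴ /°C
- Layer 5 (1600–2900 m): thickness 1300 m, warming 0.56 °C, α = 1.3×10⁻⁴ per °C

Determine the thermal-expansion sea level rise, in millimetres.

about 319 mm

0–240 m: 2.5×10⁻⁴ × 240 × 1.5 = 0.09000 m
Layer 2: 2.8×10⁻⁴ × 330 × 1 = 0.09240 m
Layer 3: 1.8×10⁻⁴ × 660 × 0.21 = 0.024948 m
Layer 4: 0.29 × 1.6×10⁻⁴ × 370 = 0.017168 m
1600–2900 m: 1.3×10⁻⁴ × 0.56 × 1300 = 0.09464 m
Δh = 0.09000 + 0.09240 + 0.024948 + 0.017168 + 0.09464 = 0.319156 m ≈ 319 mm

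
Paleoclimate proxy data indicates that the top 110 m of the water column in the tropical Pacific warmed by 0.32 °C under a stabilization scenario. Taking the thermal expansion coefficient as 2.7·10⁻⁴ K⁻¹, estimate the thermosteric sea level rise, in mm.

Δh ≈ 9.5 mm

Δh = αΔT·H = 2.7×10⁻⁴ × 0.32 × 110 = 0.009504 m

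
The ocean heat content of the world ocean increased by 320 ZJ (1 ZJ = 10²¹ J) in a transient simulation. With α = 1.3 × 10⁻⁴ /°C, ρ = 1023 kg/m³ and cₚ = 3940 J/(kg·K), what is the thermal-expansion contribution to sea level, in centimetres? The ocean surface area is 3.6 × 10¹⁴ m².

Δh = 2.9 cm

Per unit area: Q = 320×10²¹ / (3.6×10¹⁴) ≈ 8.889×10⁸ J/m²
Δh = αQ/(ρcₚ) = 1.3×10⁻⁴ × 8.889×10⁸ / (1023 × 3940) ≈ 0.02867 m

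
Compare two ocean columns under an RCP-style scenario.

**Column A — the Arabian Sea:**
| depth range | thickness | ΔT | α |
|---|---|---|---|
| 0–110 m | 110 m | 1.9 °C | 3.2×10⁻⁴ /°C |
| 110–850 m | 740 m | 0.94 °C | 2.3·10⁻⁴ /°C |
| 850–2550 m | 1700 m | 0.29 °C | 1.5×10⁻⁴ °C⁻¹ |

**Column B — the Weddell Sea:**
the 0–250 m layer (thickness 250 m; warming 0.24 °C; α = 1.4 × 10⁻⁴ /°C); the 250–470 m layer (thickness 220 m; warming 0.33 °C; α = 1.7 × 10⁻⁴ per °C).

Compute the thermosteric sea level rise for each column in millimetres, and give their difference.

Δh_A ≈ 300 mm, Δh_B ≈ 21 mm; difference ≈ 280 mm

A 1.9 × 110 × 3.2×10⁻⁴ = 0.06688 m
A 110–850 m: 0.94 × 740 × 2.3×10⁻⁴ = 0.159988 m
A 1700 × 1.5×10⁻⁴ × 0.29 = 0.07395 m
A total: 0.300818 m
B 0–250 m: 0.24 × 250 × 1.4×10⁻⁴ = 0.00840 m
B Layer 2: 220 × 1.7×10⁻⁴ × 0.33 = 0.012342 m
B total: 0.020742 m
Difference: 0.300818 − 0.020742 = 0.280076 m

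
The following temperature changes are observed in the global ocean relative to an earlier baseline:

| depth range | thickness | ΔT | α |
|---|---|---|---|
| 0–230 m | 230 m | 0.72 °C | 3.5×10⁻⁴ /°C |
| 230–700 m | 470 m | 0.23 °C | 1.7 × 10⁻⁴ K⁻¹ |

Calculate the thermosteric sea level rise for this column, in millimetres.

76.3 mm

0.72 × 3.5×10⁻⁴ × 230 = 0.05796 m
230–700 m: 0.23 × 470 × 1.7×10⁻⁴ = 0.018377 m
Δh = 0.05796 + 0.018377 = 0.076337 m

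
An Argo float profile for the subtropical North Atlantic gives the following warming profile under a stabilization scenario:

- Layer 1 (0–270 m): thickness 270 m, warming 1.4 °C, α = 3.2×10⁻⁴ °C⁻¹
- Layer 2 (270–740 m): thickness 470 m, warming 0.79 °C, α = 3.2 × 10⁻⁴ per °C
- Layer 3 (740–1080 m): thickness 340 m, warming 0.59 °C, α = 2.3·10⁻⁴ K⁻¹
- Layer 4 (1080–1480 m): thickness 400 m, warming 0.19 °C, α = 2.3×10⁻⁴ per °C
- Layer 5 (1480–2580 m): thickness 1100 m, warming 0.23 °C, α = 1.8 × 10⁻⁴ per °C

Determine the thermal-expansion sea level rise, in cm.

270 × 1.4 × 3.2×10⁻⁴ = 0.12096 m
3.2×10⁻⁴ × 0.79 × 470 = 0.118816 m
0.59 × 2.3×10⁻⁴ × 340 = 0.046138 m
2.3×10⁻⁴ × 400 × 0.19 = 0.01748 m
1480–2580 m: 1100 × 1.8×10⁻⁴ × 0.23 = 0.04554 m
Δh = 0.12096 + 0.118816 + 0.046138 + 0.01748 + 0.04554 = 0.348934 m

34.9 cm of thermosteric rise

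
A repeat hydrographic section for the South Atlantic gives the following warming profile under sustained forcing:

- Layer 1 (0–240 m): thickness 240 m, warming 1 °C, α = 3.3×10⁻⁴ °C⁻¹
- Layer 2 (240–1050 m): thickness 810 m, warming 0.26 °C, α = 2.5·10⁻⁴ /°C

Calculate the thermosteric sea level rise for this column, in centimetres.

about 13.2 cm

0–240 m: 1 × 3.3×10⁻⁴ × 240 = 0.07920 m
240–1050 m: 2.5×10⁻⁴ × 810 × 0.26 = 0.05265 m
Δh = 0.07920 + 0.05265 = 0.13185 m ≈ 13.2 cm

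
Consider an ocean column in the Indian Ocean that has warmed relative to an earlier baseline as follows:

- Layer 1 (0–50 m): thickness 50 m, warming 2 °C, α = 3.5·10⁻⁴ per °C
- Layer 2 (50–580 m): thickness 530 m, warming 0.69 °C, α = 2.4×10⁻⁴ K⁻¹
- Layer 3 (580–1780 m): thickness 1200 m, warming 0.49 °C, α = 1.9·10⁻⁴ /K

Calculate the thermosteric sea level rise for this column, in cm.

2 × 50 × 3.5×10⁻⁴ = 0.03500 m
Layer 2: 0.69 × 2.4×10⁻⁴ × 530 = 0.087768 m
0.49 × 1200 × 1.9×10⁻⁴ = 0.11172 m
Δh = 0.03500 + 0.087768 + 0.11172 = 0.234488 m

about 23.4 cm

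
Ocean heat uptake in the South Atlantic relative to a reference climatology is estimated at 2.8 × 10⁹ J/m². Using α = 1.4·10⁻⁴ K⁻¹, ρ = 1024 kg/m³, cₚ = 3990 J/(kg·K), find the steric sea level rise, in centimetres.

Δh = αQ/(ρcₚ) = 1.4×10⁻⁴ × 2.8×10⁹ / (1024 × 3990) ≈ 0.095943 m

Δh ≈ 9.6 cm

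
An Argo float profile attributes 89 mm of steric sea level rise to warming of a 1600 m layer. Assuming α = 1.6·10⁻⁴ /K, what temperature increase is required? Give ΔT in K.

about 0.35 K

ΔT = Δh/(αH) = 0.089 / (1.6×10⁻⁴ × 1600) ≈ 0.3477 K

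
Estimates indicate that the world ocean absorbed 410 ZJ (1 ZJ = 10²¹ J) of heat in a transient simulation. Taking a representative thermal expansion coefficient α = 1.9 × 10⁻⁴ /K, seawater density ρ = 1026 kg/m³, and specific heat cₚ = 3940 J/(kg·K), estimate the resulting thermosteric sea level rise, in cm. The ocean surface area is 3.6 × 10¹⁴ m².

5.35 cm of thermosteric rise

Per unit area: Q = 410×10²¹ / (3.6×10¹⁴) ≈ 1.139×10⁹ J/m²
Δh = αQ/(ρcₚ) = 1.9×10⁻⁴ × 1.139×10⁹ / (1026 × 3940) ≈ 0.053534 m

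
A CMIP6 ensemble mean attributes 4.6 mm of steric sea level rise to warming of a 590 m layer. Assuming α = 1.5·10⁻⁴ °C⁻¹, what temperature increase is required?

about 0.0520 °C

ΔT = Δh/(αH) = 0.0046 / (1.5×10⁻⁴ × 590) ≈ 0.05198 °C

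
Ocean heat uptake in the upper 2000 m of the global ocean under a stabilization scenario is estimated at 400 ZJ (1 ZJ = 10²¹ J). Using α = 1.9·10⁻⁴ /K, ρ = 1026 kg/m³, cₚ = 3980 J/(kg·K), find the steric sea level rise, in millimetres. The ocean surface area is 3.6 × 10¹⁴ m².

Per unit area: Q = 400×10²¹ / (3.6×10¹⁴) ≈ 1.111×10⁹ J/m²
Δh = αQ/(ρcₚ) = 1.9×10⁻⁴ × 1.111×10⁹ / (1026 × 3980) ≈ 0.051694 m

Δh ≈ 52 mm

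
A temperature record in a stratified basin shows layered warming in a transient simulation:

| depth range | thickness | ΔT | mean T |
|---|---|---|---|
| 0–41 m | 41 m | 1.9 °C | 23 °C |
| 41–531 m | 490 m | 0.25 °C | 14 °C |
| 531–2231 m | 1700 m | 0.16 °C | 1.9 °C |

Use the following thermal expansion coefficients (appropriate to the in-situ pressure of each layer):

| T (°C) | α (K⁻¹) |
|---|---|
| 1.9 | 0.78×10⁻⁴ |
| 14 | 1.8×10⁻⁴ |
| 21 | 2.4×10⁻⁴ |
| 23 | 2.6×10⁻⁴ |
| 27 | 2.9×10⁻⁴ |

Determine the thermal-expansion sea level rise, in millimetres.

64 mm of thermosteric rise

Layer 1 at 23 °C → α = 2.6×10⁻⁴ K⁻¹
Layer 2 at 14 °C → α = 1.8×10⁻⁴ K⁻¹
Layer 3 at 1.9 °C → α = 0.78×10⁻⁴ K⁻¹
0–41 m: 41 × 1.9 × 2.6×10⁻⁴ = 0.020254 m
1.8×10⁻⁴ × 0.25 × 490 = 0.02205 m
0.78×10⁻⁴ × 0.16 × 1700 = 0.021216 m
Δh = 0.020254 + 0.02205 + 0.021216 = 0.06352 m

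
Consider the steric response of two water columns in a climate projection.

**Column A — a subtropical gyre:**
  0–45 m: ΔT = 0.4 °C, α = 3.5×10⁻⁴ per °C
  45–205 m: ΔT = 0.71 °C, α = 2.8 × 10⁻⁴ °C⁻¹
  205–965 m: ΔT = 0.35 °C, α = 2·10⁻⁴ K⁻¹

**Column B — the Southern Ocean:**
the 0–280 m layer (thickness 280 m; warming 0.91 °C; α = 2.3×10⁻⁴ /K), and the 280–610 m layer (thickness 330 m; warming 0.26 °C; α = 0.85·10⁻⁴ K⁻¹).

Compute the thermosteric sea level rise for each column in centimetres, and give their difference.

A 3.5×10⁻⁴ × 45 × 0.4 = 0.00630 m
A Layer 2: 160 × 0.71 × 2.8×10⁻⁴ = 0.031808 m
A Layer 3: 760 × 2×10⁻⁴ × 0.35 = 0.05320 m
A total: 0.091308 m
B 0.91 × 2.3×10⁻⁴ × 280 = 0.058604 m
B 280–610 m: 0.26 × 0.85×10⁻⁴ × 330 = 0.007293 m
B total: 0.065897 m
Difference: 0.091308 − 0.065897 = 0.025411 m

A: 9.1 cm; B: 6.6 cm; difference 2.5 cm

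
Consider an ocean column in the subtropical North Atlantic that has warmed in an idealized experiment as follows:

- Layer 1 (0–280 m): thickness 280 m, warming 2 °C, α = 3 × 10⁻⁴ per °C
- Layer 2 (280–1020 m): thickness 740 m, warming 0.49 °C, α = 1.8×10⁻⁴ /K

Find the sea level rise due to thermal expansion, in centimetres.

Layer 1: 2 × 3×10⁻⁴ × 280 = 0.16800 m
280–1020 m: 1.8×10⁻⁴ × 740 × 0.49 = 0.065268 m
Δh = 0.16800 + 0.065268 = 0.233268 m

Δh ≈ 23.3 cm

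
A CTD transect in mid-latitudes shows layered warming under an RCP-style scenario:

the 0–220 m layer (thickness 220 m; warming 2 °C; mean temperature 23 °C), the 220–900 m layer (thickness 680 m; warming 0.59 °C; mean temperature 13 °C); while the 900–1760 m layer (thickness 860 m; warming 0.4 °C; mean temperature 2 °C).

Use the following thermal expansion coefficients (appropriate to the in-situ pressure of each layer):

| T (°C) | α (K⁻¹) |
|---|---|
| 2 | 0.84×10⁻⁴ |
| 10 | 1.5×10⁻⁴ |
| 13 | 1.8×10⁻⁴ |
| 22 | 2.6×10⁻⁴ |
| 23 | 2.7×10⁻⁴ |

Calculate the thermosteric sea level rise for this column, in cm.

22.0 cm

Layer 1 at 23 °C → α = 2.7×10⁻⁴ K⁻¹
Layer 2 at 13 °C → α = 1.8×10⁻⁴ K⁻¹
Layer 3 at 2 °C → α = 0.84×10⁻⁴ K⁻¹
Layer 1: 220 × 2.7×10⁻⁴ × 2 = 0.11880 m
Layer 2: 680 × 1.8×10⁻⁴ × 0.59 = 0.072216 m
860 × 0.84×10⁻⁴ × 0.4 = 0.028896 m
Δh = 0.11880 + 0.072216 + 0.028896 = 0.219912 m ≈ 22.0 cm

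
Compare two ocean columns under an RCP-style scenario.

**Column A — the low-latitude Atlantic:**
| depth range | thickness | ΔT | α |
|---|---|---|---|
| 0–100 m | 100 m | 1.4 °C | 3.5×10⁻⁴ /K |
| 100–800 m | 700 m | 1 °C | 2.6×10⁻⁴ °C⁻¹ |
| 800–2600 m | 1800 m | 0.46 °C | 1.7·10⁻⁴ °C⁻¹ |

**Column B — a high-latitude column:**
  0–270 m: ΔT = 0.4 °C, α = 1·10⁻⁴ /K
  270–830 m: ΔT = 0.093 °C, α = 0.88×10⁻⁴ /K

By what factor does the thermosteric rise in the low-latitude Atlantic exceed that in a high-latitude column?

a factor of 24.2

A 0–100 m: 1.4 × 100 × 3.5×10⁻⁴ = 0.04900 m
A Layer 2: 1 × 700 × 2.6×10⁻⁴ = 0.18200 m
A 1.7×10⁻⁴ × 0.46 × 1800 = 0.14076 m
A total: 0.37176 m
B Layer 1: 0.4 × 1×10⁻⁴ × 270 = 0.01080 m
B 560 × 0.88×10⁻⁴ × 0.093 = 0.00458304 m
B total: 0.01538304 m
Ratio: 0.37176 / 0.01538304 ≈ 24.17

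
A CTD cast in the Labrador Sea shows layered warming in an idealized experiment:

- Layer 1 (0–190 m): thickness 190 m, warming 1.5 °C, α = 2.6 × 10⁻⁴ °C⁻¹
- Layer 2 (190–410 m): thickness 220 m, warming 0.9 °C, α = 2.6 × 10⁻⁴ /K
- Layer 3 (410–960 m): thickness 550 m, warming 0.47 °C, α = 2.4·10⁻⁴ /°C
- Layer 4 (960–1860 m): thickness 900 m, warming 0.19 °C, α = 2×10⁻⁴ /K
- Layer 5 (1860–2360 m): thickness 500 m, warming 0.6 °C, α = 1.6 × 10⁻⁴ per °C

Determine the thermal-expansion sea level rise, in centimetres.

about 27 cm

0–190 m: 190 × 2.6×10⁻⁴ × 1.5 = 0.07410 m
190–410 m: 0.9 × 2.6×10⁻⁴ × 220 = 0.05148 m
410–960 m: 550 × 2.4×10⁻⁴ × 0.47 = 0.06204 m
Layer 4: 0.19 × 2×10⁻⁴ × 900 = 0.03420 m
Layer 5: 1.6×10⁻⁴ × 500 × 0.6 = 0.04800 m
Δh = 0.07410 + 0.05148 + 0.06204 + 0.03420 + 0.04800 = 0.26982 m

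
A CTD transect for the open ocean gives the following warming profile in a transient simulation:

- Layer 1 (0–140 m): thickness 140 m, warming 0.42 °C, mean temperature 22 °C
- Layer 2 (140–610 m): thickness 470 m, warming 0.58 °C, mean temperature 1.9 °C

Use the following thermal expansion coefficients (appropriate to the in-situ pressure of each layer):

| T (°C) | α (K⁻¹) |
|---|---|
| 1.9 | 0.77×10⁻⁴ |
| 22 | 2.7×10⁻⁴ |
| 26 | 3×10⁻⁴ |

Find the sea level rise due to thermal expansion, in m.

Layer 1 at 22 °C → α = 2.7×10⁻⁴ K⁻¹
Layer 2 at 1.9 °C → α = 0.77×10⁻⁴ K⁻¹
140 × 2.7×10⁻⁴ × 0.42 = 0.015876 m
140–610 m: 470 × 0.58 × 0.77×10⁻⁴ = 0.0209902 m
Δh = 0.015876 + 0.0209902 = 0.0368662 m

about 0.0369 m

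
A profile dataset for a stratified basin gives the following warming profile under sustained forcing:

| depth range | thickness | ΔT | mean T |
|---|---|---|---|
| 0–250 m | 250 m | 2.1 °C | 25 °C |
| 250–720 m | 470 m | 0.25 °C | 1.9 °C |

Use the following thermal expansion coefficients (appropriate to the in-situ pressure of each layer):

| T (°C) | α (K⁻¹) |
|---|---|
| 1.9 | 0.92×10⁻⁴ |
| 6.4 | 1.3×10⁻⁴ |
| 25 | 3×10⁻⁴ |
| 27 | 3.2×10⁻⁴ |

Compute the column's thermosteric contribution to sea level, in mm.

170 mm of thermosteric rise

Layer 1 at 25 °C → α = 3×10⁻⁴ K⁻¹
Layer 2 at 1.9 °C → α = 0.92×10⁻⁴ K⁻¹
2.1 × 3×10⁻⁴ × 250 = 0.15750 m
0.25 × 0.92×10⁻⁴ × 470 = 0.01081 m
Δh = 0.15750 + 0.01081 = 0.16831 m ≈ 170 mm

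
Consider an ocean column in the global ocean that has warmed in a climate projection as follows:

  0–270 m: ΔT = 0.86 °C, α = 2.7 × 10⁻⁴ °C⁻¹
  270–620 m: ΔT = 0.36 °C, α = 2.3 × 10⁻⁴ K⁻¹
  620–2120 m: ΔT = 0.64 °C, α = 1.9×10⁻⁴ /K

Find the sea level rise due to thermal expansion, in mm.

2.7×10⁻⁴ × 270 × 0.86 = 0.062694 m
Layer 2: 2.3×10⁻⁴ × 350 × 0.36 = 0.02898 m
620–2120 m: 0.64 × 1500 × 1.9×10⁻⁴ = 0.18240 m
Δh = 0.062694 + 0.02898 + 0.18240 = 0.274074 m

Δh = 274 mm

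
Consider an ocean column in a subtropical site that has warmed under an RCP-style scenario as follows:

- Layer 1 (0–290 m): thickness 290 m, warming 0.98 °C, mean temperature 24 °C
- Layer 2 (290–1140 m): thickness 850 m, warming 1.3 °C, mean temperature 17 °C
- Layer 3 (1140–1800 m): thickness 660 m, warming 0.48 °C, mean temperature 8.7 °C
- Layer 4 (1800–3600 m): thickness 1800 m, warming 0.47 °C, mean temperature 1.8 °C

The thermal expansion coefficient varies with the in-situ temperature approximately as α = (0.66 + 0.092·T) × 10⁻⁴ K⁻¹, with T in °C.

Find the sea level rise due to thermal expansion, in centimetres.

44.3 cm

Layer 1: α = (0.66 + 0.092×24)×10⁻⁴ = 2.868×10⁻⁴ K⁻¹
Layer 2: α = (0.66 + 0.092×17)×10⁻⁴ = 2.224×10⁻⁴ K⁻¹
Layer 3: α = (0.66 + 0.092×8.7)×10⁻⁴ = 1.4604×10⁻⁴ K⁻¹
Layer 4: α = (0.66 + 0.092×1.8)×10⁻⁴ = 0.8256×10⁻⁴ K⁻¹
2.868×10⁻⁴ × 0.98 × 290 = 0.08150856 m
1.3 × 850 × 2.224×10⁻⁴ = 0.245752 m
1.4604×10⁻⁴ × 0.48 × 660 = 0.046265472 m
1800–3600 m: 1800 × 0.47 × 0.8256×10⁻⁴ = 0.06984576 m
Δh = 0.08150856 + 0.245752 + 0.046265472 + 0.06984576 = 0.443371792 m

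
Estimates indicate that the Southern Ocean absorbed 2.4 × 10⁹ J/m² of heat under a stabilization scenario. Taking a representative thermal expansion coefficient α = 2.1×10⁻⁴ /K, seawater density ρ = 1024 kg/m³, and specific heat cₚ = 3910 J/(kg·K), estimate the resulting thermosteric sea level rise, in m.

Δh = αQ/(ρcₚ) = 2.1×10⁻⁴ × 2.4×10⁹ / (1024 × 3910) ≈ 0.12588 m

Δh = 0.126 m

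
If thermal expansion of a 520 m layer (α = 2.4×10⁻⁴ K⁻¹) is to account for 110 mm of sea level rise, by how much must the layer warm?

ΔT ≈ 0.881 K

ΔT = Δh/(αH) = 0.11 / (2.4×10⁻⁴ × 520) ≈ 0.8814 K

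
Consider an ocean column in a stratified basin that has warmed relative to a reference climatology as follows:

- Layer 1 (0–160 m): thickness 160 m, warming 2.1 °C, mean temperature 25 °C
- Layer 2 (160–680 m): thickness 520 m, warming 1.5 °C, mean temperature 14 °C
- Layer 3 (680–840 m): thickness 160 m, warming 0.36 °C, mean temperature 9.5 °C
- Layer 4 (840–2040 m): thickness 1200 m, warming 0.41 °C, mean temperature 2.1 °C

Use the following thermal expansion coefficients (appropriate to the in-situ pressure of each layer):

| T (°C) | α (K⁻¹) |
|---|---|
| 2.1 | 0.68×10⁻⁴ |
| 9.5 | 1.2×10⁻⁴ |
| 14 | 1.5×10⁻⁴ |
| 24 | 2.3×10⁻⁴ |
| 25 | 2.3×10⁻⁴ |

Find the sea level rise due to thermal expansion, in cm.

Layer 1 at 25 °C → α = 2.3×10⁻⁴ K⁻¹
Layer 2 at 14 °C → α = 1.5×10⁻⁴ K⁻¹
Layer 3 at 9.5 °C → α = 1.2×10⁻⁴ K⁻¹
Layer 4 at 2.1 °C → α = 0.68×10⁻⁴ K⁻¹
0–160 m: 2.3×10⁻⁴ × 160 × 2.1 = 0.07728 m
1.5×10⁻⁴ × 520 × 1.5 = 0.11700 m
Layer 3: 0.36 × 160 × 1.2×10⁻⁴ = 0.006912 m
840–2040 m: 1200 × 0.41 × 0.68×10⁻⁴ = 0.033456 m
Δh = 0.07728 + 0.11700 + 0.006912 + 0.033456 = 0.234648 m

23.5 cm of thermosteric rise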